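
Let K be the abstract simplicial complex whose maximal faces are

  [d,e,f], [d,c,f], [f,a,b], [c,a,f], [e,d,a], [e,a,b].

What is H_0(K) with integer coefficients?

H_0 = Z.

Fix the vertex order a < b < c < d < e < f and write every simplex with vertices in increasing order. Then dim K = 2 and the simplices of K are:

  0-simplices (6): a, b, c, d, e, f
  1-simplices (12): ab, ac, ad, ae, af, be, bf, cd, cf, de, df, ef
  2-simplices (6): abe, abf, acf, ade, cdf, def

Hence C_0 ≅ Z^6, C_1 ≅ Z^12, C_2 ≅ Z^6.

Boundary ∂_1: C_1 → C_0 is given by ∂[p,q] = [q] − [p]. For instance
  ∂ef = f − e.
This gives a 6×12 integer matrix of rank 5; reducing to Smith normal form yields diagonal entries (1,1,1,1,1).

∂_2: C_2 → C_1 maps a triangle to the signed sum of its edges. For instance
  ∂ade = de − ae + ad,
  ∂acf = cf − af + ac.
As a 12×6 matrix over Z this has rank 6, with invariant factors (1,1,1,1,1,1).

Computing H_k = (kernel of ∂_k) / (image of ∂_{k+1}):

  H_0: rank C_0 − rank ∂_1 = 6 − 5 = 1, and the invariant factors of ∂_1 are all 1, so H_0 = Z.

(K is a triangulation of the cylinder S^1 x I.)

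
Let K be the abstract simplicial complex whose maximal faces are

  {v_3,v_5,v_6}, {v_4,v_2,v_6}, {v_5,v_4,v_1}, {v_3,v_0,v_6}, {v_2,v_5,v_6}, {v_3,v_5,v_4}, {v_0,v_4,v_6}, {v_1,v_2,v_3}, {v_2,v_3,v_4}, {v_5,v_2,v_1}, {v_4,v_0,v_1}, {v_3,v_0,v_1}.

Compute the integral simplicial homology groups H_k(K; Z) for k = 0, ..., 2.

Take the total order v_0 < v_1 < v_2 < v_3 < v_4 < v_5 < v_6 on the vertex set. Then K (dimension 2) consists of the simplices:

  0-simplices (7): [v_0], [v_1], [v_2], [v_3], [v_4], [v_5], [v_6]
  1-simplices (18): (18 of them)
  2-simplices (12): (12 of them)

giving chain groups C_0 ≅ Z^7, C_1 ≅ Z^18, C_2 ≅ Z^12.

Boundary ∂_1: C_1 → C_0 sends each edge [p,q] (with p < q) to q − p. For instance
  ∂[v_0,v_3] = [v_3] − [v_0].
The 7×18 boundary matrix has rank 6 and Smith normal form diag(1,1,1,1,1,1).

∂_2: C_2 → C_1 acts by ∂[p,q,r] = [q,r] − [p,r] + [p,q]. For instance
  ∂[v_3,v_5,v_6] = [v_5,v_6] − [v_3,v_6] + [v_3,v_5],
  ∂[v_3,v_4,v_5] = [v_4,v_5] − [v_3,v_5] + [v_3,v_4].
The resulting 18×12 matrix has rank 12, and its Smith normal form has invariant factors (1,1,1,1,1,1,1,1,1,1,1,2).

Reading off H_k = ker ∂_k / im ∂_{k+1}:

  H_0: rank C_0 − rank ∂_1 = 7 − 6 = 1, and the invariant factors of ∂_1 are all 1, so H_0 ≅ Z.
  H_1: rank ker ∂_1 − rank ∂_2 = (18 − 6) − 12 = 0, and ∂_2 has invariant factor 2 > 1, so H_1 ≅ Z/2Z.
  H_2: rank ker ∂_2 − rank ∂_3 = (12 − 12) − 0 = 0, and there is no ∂_3, so H_2 ≅ 0.

As a check, the Euler characteristic is 7 − 18 + 12 = 1, which agrees with 1 − 0 + 0 = 1.

H_0 ≅ Z,  H_1 ≅ Z/2Z,  H_2 = 0.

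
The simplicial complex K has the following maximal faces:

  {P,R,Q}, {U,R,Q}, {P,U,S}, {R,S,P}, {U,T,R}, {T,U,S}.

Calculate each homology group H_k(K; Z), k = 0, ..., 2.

Take the total order P < Q < R < S < T < U on the vertex set. Then K (dimension 2) consists of the simplices:

  0-simplices (6): P, Q, R, S, T, U
  1-simplices (12): PQ, PR, PS, PU, QR, QU, RS, RT, RU, ST, SU, TU
  2-simplices (6): PQR, PRS, PSU, QRU, RTU, STU

giving chain groups C_0 ≅ Z^6, C_1 ≅ Z^12, C_2 ≅ Z^6.

The boundary map ∂_1: C_1 → C_0 sends each edge [p,q] (with p < q) to q − p.
This gives a 6×12 integer matrix of rank 5; reducing to Smith normal form yields diagonal entries (1,1,1,1,1).

∂_2: C_2 → C_1 acts by ∂[p,q,r] = [q,r] − [p,r] + [p,q]. For instance
  ∂PRS = RS − PS + PR,
  ∂STU = TU − SU + ST.
As a 12×6 matrix over Z this has rank 6, with invariant factors (1,1,1,1,1,1).

From H_k ≅ ker(∂_k) / im(∂_{k+1}) we obtain:

  H_0: rank C_0 − rank ∂_1 = 6 − 5 = 1, and the invariant factors of ∂_1 are all 1, so H_0 ≅ Z.
  H_1: rank ker ∂_1 − rank ∂_2 = (12 − 5) − 6 = 1, and the invariant factors of ∂_2 are all 1, so H_1 ≅ Z.
  H_2: rank ker ∂_2 − rank ∂_3 = (6 − 6) − 0 = 0, and there is no ∂_3, so H_2 ≅ 0.

As a check, the Euler characteristic is 6 − 12 + 6 = 0, which agrees with 1 − 1 + 0 = 0.

H_0 ≅ Z,  H_1 ≅ Z,  H_2 = 0.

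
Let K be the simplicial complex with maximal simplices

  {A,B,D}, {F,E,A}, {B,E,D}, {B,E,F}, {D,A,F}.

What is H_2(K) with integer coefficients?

H_2 ≅ 0.

Fix the vertex order A < B < D < E < F and write every simplex with vertices in increasing order. Then dim K = 2 and the simplices of K are:

  0-simplices (5): A, B, D, E, F
  1-simplices (10): AB, AD, AE, AF, BD, BE, BF, DE, DF, EF
  2-simplices (5): ABD, ADF, AEF, BDE, BEF

giving chain groups C_0 ≅ Z^5, C_1 ≅ Z^10, C_2 ≅ Z^5.

The boundary map ∂_1: C_1 → C_0 is given by ∂[p,q] = [q] − [p].
This gives a 5×10 integer matrix of rank 4; reducing to Smith normal form yields diagonal entries (1,1,1,1).

∂_2: C_2 → C_1 maps a triangle to the signed sum of its edges. For instance
  ∂BEF = EF − BF + BE,
  ∂ADF = DF − AF + AD.
The resulting 10×5 matrix has rank 5, and its Smith normal form has invariant factors (1,1,1,1,1).

Now H_k = ker ∂_k / im ∂_{k+1}, so:

  H_2: rank ker ∂_2 − rank ∂_3 = (5 − 5) − 0 = 0, and there is no ∂_3, so H_2 ≅ 0.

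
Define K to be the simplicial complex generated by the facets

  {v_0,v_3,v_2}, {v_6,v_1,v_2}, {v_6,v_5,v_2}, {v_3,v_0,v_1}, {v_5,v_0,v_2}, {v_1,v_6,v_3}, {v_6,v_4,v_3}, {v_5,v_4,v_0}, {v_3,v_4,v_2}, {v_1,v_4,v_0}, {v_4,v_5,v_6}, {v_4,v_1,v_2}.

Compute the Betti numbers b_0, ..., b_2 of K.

b_0 = 1, b_1 = 0, b_2 = 0.

Order the vertices as v_0 < v_1 < v_2 < v_3 < v_4 < v_5 < v_6. Listing each simplex with vertices in this order, K has dimension 2 with simplices:

  0-simplices (7): [v_0], [v_1], [v_2], [v_3], [v_4], [v_5], [v_6]
  1-simplices (18): (18 of them)
  2-simplices (12): (12 of them)

Hence C_0 ≅ Z^7, C_1 ≅ Z^18, C_2 ≅ Z^12.

Boundary ∂_1: C_1 → C_0 sends each edge [p,q] (with p < q) to q − p.
The resulting 7×18 matrix has rank 6, and its Smith normal form has invariant factors (1,1,1,1,1,1).

The boundary map ∂_2: C_2 → C_1 maps a triangle to the signed sum of its edges. For instance
  ∂[v_0,v_2,v_5] = [v_2,v_5] − [v_0,v_5] + [v_0,v_2],
  ∂[v_2,v_3,v_4] = [v_3,v_4] − [v_2,v_4] + [v_2,v_3].
This gives a 18×12 integer matrix of rank 12; reducing to Smith normal form yields diagonal entries (1,1,1,1,1,1,1,1,1,1,1,2).

From H_k ≅ ker(∂_k) / im(∂_{k+1}) we obtain:

  H_0: rank C_0 − rank ∂_1 = 7 − 6 = 1, and the invariant factors of ∂_1 are all 1, so H_0 = Z.
  H_1: rank ker ∂_1 − rank ∂_2 = (18 − 6) − 12 = 0, and ∂_2 has invariant factor 2 > 1, so H_1 = Z/2Z.
  H_2: rank ker ∂_2 − rank ∂_3 = (12 − 12) − 0 = 0, and there is no ∂_3, so H_2 = 0.

Hence the Betti numbers are b_0 = 1, b_1 = 0, b_2 = 0.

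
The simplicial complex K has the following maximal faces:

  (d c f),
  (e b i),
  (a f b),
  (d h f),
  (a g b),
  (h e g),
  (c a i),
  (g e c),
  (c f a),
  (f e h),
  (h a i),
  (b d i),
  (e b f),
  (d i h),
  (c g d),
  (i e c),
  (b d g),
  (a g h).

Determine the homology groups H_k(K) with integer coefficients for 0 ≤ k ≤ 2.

Fix the vertex order a < b < c < d < e < f < g < h < i and write every simplex with vertices in increasing order. Then dim K = 2 and the simplices of K are:

  0-simplices (9): a, b, c, d, e, f, g, h, i
  1-simplices (27): ab, ac, af, ag, ah, ai, bd, be, bf, bg, bi, cd, ce, cf, cg, ci, df, dg, dh, di, ef, eg, eh, ei, fh, gh, hi
  2-simplices (18): abf, abg, acf, aci, agh, ahi, bdg, bdi, bef, bei, cdf, cdg, ceg, cei, dfh, dhi, efh, egh

giving chain groups C_0 ≅ Z^9, C_1 ≅ Z^27, C_2 ≅ Z^18.

Boundary ∂_1: C_1 → C_0 is given by ∂[p,q] = [q] − [p]. For instance
  ∂eh = h − e.
As a 9×27 matrix over Z this has rank 8, with invariant factors (1,1,1,1,1,1,1,1).

∂_2: C_2 → C_1 acts by ∂[p,q,r] = [q,r] − [p,r] + [p,q]. For instance
  ∂cdf = df − cf + cd,
  ∂egh = gh − eh + eg.
This gives a 27×18 integer matrix of rank 17; reducing to Smith normal form yields diagonal entries (1,1,1,1,1,1,1,1,1,1,1,1,1,1,1,1,1).

From H_k ≅ ker(∂_k) / im(∂_{k+1}) we obtain:

  H_0: rank C_0 − rank ∂_1 = 9 − 8 = 1, and the invariant factors of ∂_1 are all 1, so H_0 = Z.
  H_1: rank ker ∂_1 − rank ∂_2 = (27 − 8) − 17 = 2, and the invariant factors of ∂_2 are all 1, so H_1 = Z^2.
  H_2: rank ker ∂_2 − rank ∂_3 = (18 − 17) − 0 = 1, and there is no ∂_3, so H_2 = Z.

(K is a triangulation of the torus T^2.)

H_0 ≅ Z,  H_1 ≅ Z^2,  H_2 ≅ Z.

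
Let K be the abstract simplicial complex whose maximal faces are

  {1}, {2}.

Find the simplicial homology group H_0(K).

H_0 ≅ Z^2.

Order the vertices as 1 < 2. Listing each simplex with vertices in this order, K has dimension 0 with simplices:

  0-simplices (2): [1], [2]

giving chain groups C_0 ≅ Z^2.

From H_k ≅ ker(∂_k) / im(∂_{k+1}) we obtain:

  H_0: rank C_0 − rank ∂_1 = 2 − 0 = 2, and there is no ∂_1, so H_0 ≅ Z^2.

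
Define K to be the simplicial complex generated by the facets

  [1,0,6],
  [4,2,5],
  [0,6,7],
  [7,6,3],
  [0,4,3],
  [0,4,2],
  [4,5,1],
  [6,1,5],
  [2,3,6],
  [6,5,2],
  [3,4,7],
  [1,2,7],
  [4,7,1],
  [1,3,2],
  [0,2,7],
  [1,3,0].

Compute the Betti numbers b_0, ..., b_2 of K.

b_0 = 1, b_1 = 2, b_2 = 1.

Fix the vertex order 0 < 1 < 2 < 3 < 4 < 5 < 6 < 7 and write every simplex with vertices in increasing order. Then dim K = 2 and the simplices of K are:

  0-simplices (8): [0], [1], [2], [3], [4], [5], [6], [7]
  1-simplices (24): (24 of them)
  2-simplices (16): [0,1,3], [0,1,6], [0,2,4], [0,2,7], [0,3,4], [0,6,7], [1,2,3], [1,2,7], [1,4,5], [1,4,7], [1,5,6], [2,3,6], [2,4,5], [2,5,6], [3,4,7], [3,6,7]

giving chain groups C_0 ≅ Z^8, C_1 ≅ Z^24, C_2 ≅ Z^16.

∂_1: C_1 → C_0 sends each edge [p,q] (with p < q) to q − p. For instance
  ∂[1,7] = [7] − [1].
The resulting 8×24 matrix has rank 7, and its Smith normal form has invariant factors (1,1,1,1,1,1,1).

Boundary ∂_2: C_2 → C_1 sends each 2-simplex [p,q,r] to [q,r] − [p,r] + [p,q]. For instance
  ∂[1,4,5] = [4,5] − [1,5] + [1,4],
  ∂[0,1,3] = [1,3] − [0,3] + [0,1].
As a 24×16 matrix over Z this has rank 15, with invariant factors (1,1,1,1,1,1,1,1,1,1,1,1,1,1,1).

Now H_k = ker ∂_k / im ∂_{k+1}, so:

  H_0: rank C_0 − rank ∂_1 = 8 − 7 = 1, and the invariant factors of ∂_1 are all 1, so H_0 = Z.
  H_1: rank ker ∂_1 − rank ∂_2 = (24 − 7) − 15 = 2, and the invariant factors of ∂_2 are all 1, so H_1 = Z^2.
  H_2: rank ker ∂_2 − rank ∂_3 = (16 − 15) − 0 = 1, and there is no ∂_3, so H_2 = Z.

Hence the Betti numbers are b_0 = 1, b_1 = 2, b_2 = 1.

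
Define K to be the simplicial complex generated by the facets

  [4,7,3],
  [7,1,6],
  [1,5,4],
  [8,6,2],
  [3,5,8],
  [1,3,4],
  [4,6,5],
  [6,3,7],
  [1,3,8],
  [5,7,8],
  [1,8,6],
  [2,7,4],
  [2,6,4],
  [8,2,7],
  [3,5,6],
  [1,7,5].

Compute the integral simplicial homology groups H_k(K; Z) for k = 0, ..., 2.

We work with the vertex ordering 1 < 2 < 3 < 4 < 5 < 6 < 7 < 8. The simplices of K, each written with vertices in increasing order, are:

  0-simplices (8): [1], [2], [3], [4], [5], [6], [7], [8]
  1-simplices (24): (24 of them)
  2-simplices (16): [1,3,4], [1,3,8], [1,4,5], [1,5,7], [1,6,7], [1,6,8], [2,4,6], [2,4,7], [2,6,8], [2,7,8], [3,4,7], [3,5,6], [3,5,8], [3,6,7], [4,5,6], [5,7,8]

so the chain groups are C_0 ≅ Z^8, C_1 ≅ Z^24, C_2 ≅ Z^16.

Boundary ∂_1: C_1 → C_0 maps an edge to its endpoints' difference, ∂[p,q] = q − p. For instance
  ∂[6,8] = [8] − [6].
The resulting 8×24 matrix has rank 7, and its Smith normal form has invariant factors (1,1,1,1,1,1,1).

∂_2: C_2 → C_1 acts by ∂[p,q,r] = [q,r] − [p,r] + [p,q]. For instance
  ∂[2,7,8] = [7,8] − [2,8] + [2,7],
  ∂[2,4,7] = [4,7] − [2,7] + [2,4].
The resulting 24×16 matrix has rank 15, and its Smith normal form has invariant factors (1,1,1,1,1,1,1,1,1,1,1,1,1,1,1).

Now H_k = ker ∂_k / im ∂_{k+1}, so:

  H_0: rank C_0 − rank ∂_1 = 8 − 7 = 1, and the invariant factors of ∂_1 are all 1, so H_0 = Z.
  H_1: rank ker ∂_1 − rank ∂_2 = (24 − 7) − 15 = 2, and the invariant factors of ∂_2 are all 1, so H_1 = Z^2.
  H_2: rank ker ∂_2 − rank ∂_3 = (16 − 15) − 0 = 1, and there is no ∂_3, so H_2 = Z.

As a check, the Euler characteristic is 8 − 24 + 16 = 0, which agrees with 1 − 2 + 1 = 0.
(K is a triangulation of the torus T^2.)

H_0 = Z,  H_1 = Z^2,  H_2 = Z.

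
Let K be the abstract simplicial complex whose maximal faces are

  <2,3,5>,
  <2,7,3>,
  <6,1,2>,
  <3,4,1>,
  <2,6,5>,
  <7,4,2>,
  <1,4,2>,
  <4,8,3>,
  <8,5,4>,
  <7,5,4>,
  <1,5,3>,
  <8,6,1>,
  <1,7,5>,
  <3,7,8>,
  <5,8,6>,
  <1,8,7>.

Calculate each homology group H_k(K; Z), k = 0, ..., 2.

H_0 = Z,  H_1 = Z^2,  H_2 = Z.

Take the total order 1 < 2 < 3 < 4 < 5 < 6 < 7 < 8 on the vertex set. Then K (dimension 2) consists of the simplices:

  0-simplices (8): [1], [2], [3], [4], [5], [6], [7], [8]
  1-simplices (24): (24 of them)
  2-simplices (16): [1,2,4], [1,2,6], [1,3,4], [1,3,5], [1,5,7], [1,6,8], [1,7,8], [2,3,5], [2,3,7], [2,4,7], [2,5,6], [3,4,8], [3,7,8], [4,5,7], [4,5,8], [5,6,8]

Hence C_0 ≅ Z^8, C_1 ≅ Z^24, C_2 ≅ Z^16.

Boundary ∂_1: C_1 → C_0 maps an edge to its endpoints' difference, ∂[p,q] = q − p.
The resulting 8×24 matrix has rank 7, and its Smith normal form has invariant factors (1,1,1,1,1,1,1).

Boundary ∂_2: C_2 → C_1 acts by ∂[p,q,r] = [q,r] − [p,r] + [p,q]. For instance
  ∂[1,3,5] = [3,5] − [1,5] + [1,3],
  ∂[4,5,7] = [5,7] − [4,7] + [4,5].
This gives a 24×16 integer matrix of rank 15; reducing to Smith normal form yields diagonal entries (1,1,1,1,1,1,1,1,1,1,1,1,1,1,1).

Computing H_k = (kernel of ∂_k) / (image of ∂_{k+1}):

  H_0: rank C_0 − rank ∂_1 = 8 − 7 = 1, and the invariant factors of ∂_1 are all 1, so H_0 = Z.
  H_1: rank ker ∂_1 − rank ∂_2 = (24 − 7) − 15 = 2, and the invariant factors of ∂_2 are all 1, so H_1 = Z^2.
  H_2: rank ker ∂_2 − rank ∂_3 = (16 − 15) − 0 = 1, and there is no ∂_3, so H_2 = Z.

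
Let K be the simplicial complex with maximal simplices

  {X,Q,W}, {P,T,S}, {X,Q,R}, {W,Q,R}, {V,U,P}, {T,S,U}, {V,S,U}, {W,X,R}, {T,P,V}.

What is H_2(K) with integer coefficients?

We work with the vertex ordering P < Q < R < S < T < U < V < W < X. The simplices of K, each written with vertices in increasing order, are:

  0-simplices (9): P, Q, R, S, T, U, V, W, X
  1-simplices (16): PS, PT, PU, PV, QR, QW, QX, RW, RX, ST, SU, SV, TU, TV, UV, WX
  2-simplices (9): PST, PTV, PUV, QRW, QRX, QWX, RWX, STU, SUV

so the chain groups are C_0 ≅ Z^9, C_1 ≅ Z^16, C_2 ≅ Z^9.

The boundary map ∂_1: C_1 → C_0 maps an edge to its endpoints' difference, ∂[p,q] = q − p.
As a 9×16 matrix over Z this has rank 7, with invariant factors (1,1,1,1,1,1,1).

Boundary ∂_2: C_2 → C_1 maps a triangle to the signed sum of its edges. For instance
  ∂QRX = RX − QX + QR,
  ∂SUV = UV − SV + SU.
The resulting 16×9 matrix has rank 8, and its Smith normal form has invariant factors (1,1,1,1,1,1,1,1).

Computing H_k = (kernel of ∂_k) / (image of ∂_{k+1}):

  H_2: rank ker ∂_2 − rank ∂_3 = (9 − 8) − 0 = 1, and there is no ∂_3, so H_2 ≅ Z.

(K is a triangulation of the disjoint union of the Möbius band and the 2-sphere S^2.)

H_2 = Z.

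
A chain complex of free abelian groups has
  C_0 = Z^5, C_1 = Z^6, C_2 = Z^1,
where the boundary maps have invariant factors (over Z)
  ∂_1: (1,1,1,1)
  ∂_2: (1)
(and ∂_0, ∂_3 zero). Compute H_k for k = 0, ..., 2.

H_0: b_0 = 5 − 0 − 4 = 1; torsion from ∂_1 factors > 1: none. So H_0 = Z.
H_1: b_1 = 6 − 4 − 1 = 1; torsion from ∂_2 factors > 1: none. So H_1 = Z.
H_2: b_2 = 1 − 1 − 0 = 0; torsion from ∂_3 factors > 1: none. So H_2 = 0.

H_0 = Z,  H_1 = Z,  H_2 = 0.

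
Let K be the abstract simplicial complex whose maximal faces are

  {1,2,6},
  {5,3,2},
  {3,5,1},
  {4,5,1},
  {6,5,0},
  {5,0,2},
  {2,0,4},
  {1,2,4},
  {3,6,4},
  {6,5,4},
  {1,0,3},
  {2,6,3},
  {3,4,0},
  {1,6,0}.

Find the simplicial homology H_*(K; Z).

We work with the vertex ordering 0 < 1 < 2 < 3 < 4 < 5 < 6. The simplices of K, each written with vertices in increasing order, are:

  0-simplices (7): [0], [1], [2], [3], [4], [5], [6]
  1-simplices (21): [0,1], [0,2], [0,3], [0,4], [0,5], [0,6], [1,2], [1,3], [1,4], [1,5], [1,6], [2,3], [2,4], [2,5], [2,6], [3,4], [3,5], [3,6], [4,5], [4,6], [5,6]
  2-simplices (14): [0,1,3], [0,1,6], [0,2,4], [0,2,5], [0,3,4], [0,5,6], [1,2,4], [1,2,6], [1,3,5], [1,4,5], [2,3,5], [2,3,6], [3,4,6], [4,5,6]

so the chain groups are C_0 ≅ Z^7, C_1 ≅ Z^21, C_2 ≅ Z^14.

The boundary map ∂_1: C_1 → C_0 is given by ∂[p,q] = [q] − [p].
As a 7×21 matrix over Z this has rank 6, with invariant factors (1,1,1,1,1,1).

Boundary ∂_2: C_2 → C_1 maps a triangle to the signed sum of its edges. For instance
  ∂[0,5,6] = [5,6] − [0,6] + [0,5],
  ∂[1,2,6] = [2,6] − [1,6] + [1,2].
The 21×14 boundary matrix has rank 13 and Smith normal form diag(1,1,1,1,1,1,1,1,1,1,1,1,1).

Computing H_k = (kernel of ∂_k) / (image of ∂_{k+1}):

  H_0: rank C_0 − rank ∂_1 = 7 − 6 = 1, and the invariant factors of ∂_1 are all 1, so H_0 ≅ Z.
  H_1: rank ker ∂_1 − rank ∂_2 = (21 − 6) − 13 = 2, and the invariant factors of ∂_2 are all 1, so H_1 ≅ Z^2.
  H_2: rank ker ∂_2 − rank ∂_3 = (14 − 13) − 0 = 1, and there is no ∂_3, so H_2 ≅ Z.

As a check, the Euler characteristic is 7 − 21 + 14 = 0, which agrees with 1 − 2 + 1 = 0.
(K is a triangulation of the torus T^2.)

H_0 = Z,  H_1 = Z^2,  H_2 = Z.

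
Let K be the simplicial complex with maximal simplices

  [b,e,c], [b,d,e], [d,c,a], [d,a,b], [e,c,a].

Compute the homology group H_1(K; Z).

We work with the vertex ordering a < b < c < d < e. The simplices of K, each written with vertices in increasing order, are:

  0-simplices (5): a, b, c, d, e
  1-simplices (10): ab, ac, ad, ae, bc, bd, be, cd, ce, de
  2-simplices (5): abd, acd, ace, bce, bde

giving chain groups C_0 ≅ Z^5, C_1 ≅ Z^10, C_2 ≅ Z^5.

Boundary ∂_1: C_1 → C_0 sends each edge [p,q] (with p < q) to q − p. For instance
  ∂ac = c − a.
The 5×10 boundary matrix has rank 4 and Smith normal form diag(1,1,1,1).

The boundary map ∂_2: C_2 → C_1 maps a triangle to the signed sum of its edges. For instance
  ∂bce = ce − be + bc,
  ∂bde = de − be + bd.
As a 10×5 matrix over Z this has rank 5, with invariant factors (1,1,1,1,1).

Computing H_k = (kernel of ∂_k) / (image of ∂_{k+1}):

  H_1: rank ker ∂_1 − rank ∂_2 = (10 − 4) − 5 = 1, and the invariant factors of ∂_2 are all 1, so H_1 = Z.

(K is a triangulation of the Möbius band.)

H_1 ≅ Z.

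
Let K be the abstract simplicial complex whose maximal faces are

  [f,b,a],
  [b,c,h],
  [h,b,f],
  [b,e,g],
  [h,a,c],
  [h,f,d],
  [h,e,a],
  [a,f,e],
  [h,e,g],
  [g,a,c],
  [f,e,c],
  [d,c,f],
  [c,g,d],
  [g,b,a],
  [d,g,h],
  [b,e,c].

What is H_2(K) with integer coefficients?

Order the vertices as a < b < c < d < e < f < g < h. Listing each simplex with vertices in this order, K has dimension 2 with simplices:

  0-simplices (8): a, b, c, d, e, f, g, h
  1-simplices (24): ab, ac, ae, af, ag, ah, bc, be, bf, bg, bh, cd, ce, cf, cg, ch, df, dg, dh, ef, eg, eh, fh, gh
  2-simplices (16): abf, abg, acg, ach, aef, aeh, bce, bch, beg, bfh, cdf, cdg, cef, dfh, dgh, egh

giving chain groups C_0 ≅ Z^8, C_1 ≅ Z^24, C_2 ≅ Z^16.

∂_1: C_1 → C_0 is given by ∂[p,q] = [q] − [p].
As a 8×24 matrix over Z this has rank 7, with invariant factors (1,1,1,1,1,1,1).

The boundary map ∂_2: C_2 → C_1 maps a triangle to the signed sum of its edges. For instance
  ∂cdf = df − cf + cd,
  ∂cef = ef − cf + ce.
The resulting 24×16 matrix has rank 15, and its Smith normal form has invariant factors (1,1,1,1,1,1,1,1,1,1,1,1,1,1,1).

Now H_k = ker ∂_k / im ∂_{k+1}, so:

  H_2: rank ker ∂_2 − rank ∂_3 = (16 − 15) − 0 = 1, and there is no ∂_3, so H_2 ≅ Z.

H_2 = Z.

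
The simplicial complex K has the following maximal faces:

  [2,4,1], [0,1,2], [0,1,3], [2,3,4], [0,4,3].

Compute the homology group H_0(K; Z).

Order the vertices as 0 < 1 < 2 < 3 < 4. Listing each simplex with vertices in this order, K has dimension 2 with simplices:

  0-simplices (5): [0], [1], [2], [3], [4]
  1-simplices (10): [0,1], [0,2], [0,3], [0,4], [1,2], [1,3], [1,4], [2,3], [2,4], [3,4]
  2-simplices (5): [0,1,2], [0,1,3], [0,3,4], [1,2,4], [2,3,4]

Hence C_0 ≅ Z^5, C_1 ≅ Z^10, C_2 ≅ Z^5.

Boundary ∂_1: C_1 → C_0 sends each edge [p,q] (with p < q) to q − p. For instance
  ∂[2,3] = [3] − [2].
The resulting 5×10 matrix has rank 4, and its Smith normal form has invariant factors (1,1,1,1).

Boundary ∂_2: C_2 → C_1 acts by ∂[p,q,r] = [q,r] − [p,r] + [p,q]. For instance
  ∂[0,1,2] = [1,2] − [0,2] + [0,1],
  ∂[0,1,3] = [1,3] − [0,3] + [0,1].
The resulting 10×5 matrix has rank 5, and its Smith normal form has invariant factors (1,1,1,1,1).

Computing H_k = (kernel of ∂_k) / (image of ∂_{k+1}):

  H_0: rank C_0 − rank ∂_1 = 5 − 4 = 1, and the invariant factors of ∂_1 are all 1, so H_0 = Z.

H_0 ≅ Z.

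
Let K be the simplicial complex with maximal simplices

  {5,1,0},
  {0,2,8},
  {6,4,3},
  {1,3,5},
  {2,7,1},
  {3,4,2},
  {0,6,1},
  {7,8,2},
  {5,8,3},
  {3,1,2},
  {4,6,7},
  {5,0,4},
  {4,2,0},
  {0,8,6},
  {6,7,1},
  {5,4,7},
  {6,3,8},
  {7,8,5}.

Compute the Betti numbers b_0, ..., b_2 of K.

b_0 = 1, b_1 = 2, b_2 = 1.

We work with the vertex ordering 0 < 1 < 2 < 3 < 4 < 5 < 6 < 7 < 8. The simplices of K, each written with vertices in increasing order, are:

  0-simplices (9): [0], [1], [2], [3], [4], [5], [6], [7], [8]
  1-simplices (27): (27 of them)
  2-simplices (18): [0,1,5], [0,1,6], [0,2,4], [0,2,8], [0,4,5], [0,6,8], [1,2,3], [1,2,7], [1,3,5], [1,6,7], [2,3,4], [2,7,8], [3,4,6], [3,5,8], [3,6,8], [4,5,7], [4,6,7], [5,7,8]

giving chain groups C_0 ≅ Z^9, C_1 ≅ Z^27, C_2 ≅ Z^18.

Boundary ∂_1: C_1 → C_0 is given by ∂[p,q] = [q] − [p].
This gives a 9×27 integer matrix of rank 8; reducing to Smith normal form yields diagonal entries (1,1,1,1,1,1,1,1).

∂_2: C_2 → C_1 maps a triangle to the signed sum of its edges. For instance
  ∂[3,4,6] = [4,6] − [3,6] + [3,4],
  ∂[0,1,5] = [1,5] − [0,5] + [0,1].
The 27×18 boundary matrix has rank 17 and Smith normal form diag(1,1,1,1,1,1,1,1,1,1,1,1,1,1,1,1,1).

From H_k ≅ ker(∂_k) / im(∂_{k+1}) we obtain:

  H_0: rank C_0 − rank ∂_1 = 9 − 8 = 1, and the invariant factors of ∂_1 are all 1, so H_0 ≅ Z.
  H_1: rank ker ∂_1 − rank ∂_2 = (27 − 8) − 17 = 2, and the invariant factors of ∂_2 are all 1, so H_1 ≅ Z^2.
  H_2: rank ker ∂_2 − rank ∂_3 = (18 − 17) − 0 = 1, and there is no ∂_3, so H_2 ≅ Z.

(K is a triangulation of the torus T^2.)

Hence the Betti numbers are b_0 = 1, b_1 = 2, b_2 = 1.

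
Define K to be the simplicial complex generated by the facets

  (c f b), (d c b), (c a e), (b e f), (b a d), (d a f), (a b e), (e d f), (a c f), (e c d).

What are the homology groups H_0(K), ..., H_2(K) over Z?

H_0 ≅ Z,  H_1 ≅ Z/2,  H_2 = 0.

Order the vertices as a < b < c < d < e < f. Listing each simplex with vertices in this order, K has dimension 2 with simplices:

  0-simplices (6): a, b, c, d, e, f
  1-simplices (15): ab, ac, ad, ae, af, bc, bd, be, bf, cd, ce, cf, de, df, ef
  2-simplices (10): abd, abe, ace, acf, adf, bcd, bcf, bef, cde, def

so the chain groups are C_0 ≅ Z^6, C_1 ≅ Z^15, C_2 ≅ Z^10.

The boundary map ∂_1: C_1 → C_0 sends each edge [p,q] (with p < q) to q − p.
As a 6×15 matrix over Z this has rank 5, with invariant factors (1,1,1,1,1).

The boundary map ∂_2: C_2 → C_1 maps a triangle to the signed sum of its edges. For instance
  ∂adf = df − af + ad,
  ∂abe = be − ae + ab.
The 15×10 boundary matrix has rank 10 and Smith normal form diag(1,1,1,1,1,1,1,1,1,2).

Now H_k = ker ∂_k / im ∂_{k+1}, so:

  H_0: rank C_0 − rank ∂_1 = 6 − 5 = 1, and the invariant factors of ∂_1 are all 1, so H_0 = Z.
  H_1: rank ker ∂_1 − rank ∂_2 = (15 − 5) − 10 = 0, and ∂_2 has invariant factor 2 > 1, so H_1 = Z/2.
  H_2: rank ker ∂_2 − rank ∂_3 = (10 − 10) − 0 = 0, and there is no ∂_3, so H_2 = 0.

As a check, the Euler characteristic is 6 − 15 + 10 = 1, which agrees with 1 − 0 + 0 = 1.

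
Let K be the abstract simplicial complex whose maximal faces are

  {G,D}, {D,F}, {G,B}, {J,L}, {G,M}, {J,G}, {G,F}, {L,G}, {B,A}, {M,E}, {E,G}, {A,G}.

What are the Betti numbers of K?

K has 9 vertices, 12 edges.
rank ∂_0 = 0, rank ∂_1 = 8 ⇒ b_0 = 9 − 0 − 8 = 1; all invariant factors of ∂_1 are 1 so no torsion. So H_0 ≅ Z.
rank ∂_1 = 8, rank ∂_2 = 0 ⇒ b_1 = 12 − 8 − 0 = 4. So H_1 ≅ Z^4.

b_0 = 1, b_1 = 4.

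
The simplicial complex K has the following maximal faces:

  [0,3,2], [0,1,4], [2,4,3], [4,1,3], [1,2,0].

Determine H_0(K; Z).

H_0 = Z.

K has 5 vertices, 10 edges, 5 triangles.
rank ∂_0 = 0, rank ∂_1 = 4 ⇒ b_0 = 5 − 0 − 4 = 1; all invariant factors of ∂_1 are 1 so no torsion. So H_0 = Z.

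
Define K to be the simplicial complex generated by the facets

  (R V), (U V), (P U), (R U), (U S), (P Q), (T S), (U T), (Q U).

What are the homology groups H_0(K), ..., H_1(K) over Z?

H_0 = Z,  H_1 = Z^3.

Fix the vertex order P < Q < R < S < T < U < V and write every simplex with vertices in increasing order. Then dim K = 1 and the simplices of K are:

  0-simplices (7): P, Q, R, S, T, U, V
  1-simplices (9): PQ, PU, QU, RU, RV, ST, SU, TU, UV

giving chain groups C_0 ≅ Z^7, C_1 ≅ Z^9.

∂_1: C_1 → C_0 is given by ∂[p,q] = [q] − [p]. For instance
  ∂UV = V − U.
As a 7×9 matrix over Z this has rank 6, with invariant factors (1,1,1,1,1,1).

Reading off H_k = ker ∂_k / im ∂_{k+1}:

  H_0: rank C_0 − rank ∂_1 = 7 − 6 = 1, and the invariant factors of ∂_1 are all 1, so H_0 ≅ Z.
  H_1: rank ker ∂_1 − rank ∂_2 = (9 − 6) − 0 = 3, and there is no ∂_2, so H_1 ≅ Z^3.

As a check, the Euler characteristic is 7 − 9 = -2, which agrees with 1 − 3 = -2.
(K is a triangulation of a wedge of 3 circles.)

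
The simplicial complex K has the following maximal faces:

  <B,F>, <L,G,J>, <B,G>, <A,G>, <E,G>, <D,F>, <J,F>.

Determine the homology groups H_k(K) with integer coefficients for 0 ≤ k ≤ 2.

H_0 = Z,  H_1 = Z,  H_2 = 0.

Fix the vertex order A < B < D < E < F < G < J < L and write every simplex with vertices in increasing order. Then dim K = 2 and the simplices of K are:

  0-simplices (8): A, B, D, E, F, G, J, L
  1-simplices (9): AG, BF, BG, DF, EG, FJ, GJ, GL, JL
  2-simplices (1): GJL

so the chain groups are C_0 ≅ Z^8, C_1 ≅ Z^9, C_2 ≅ Z^1.

The boundary map ∂_1: C_1 → C_0 is given by ∂[p,q] = [q] − [p].
As a 8×9 matrix over Z this has rank 7, with invariant factors (1,1,1,1,1,1,1).

∂_2: C_2 → C_1 maps a triangle to the signed sum of its edges. For instance
  ∂GJL = JL − GL + GJ.
The resulting 9×1 matrix has rank 1, and its Smith normal form has invariant factors (1).

From H_k ≅ ker(∂_k) / im(∂_{k+1}) we obtain:

  H_0: rank C_0 − rank ∂_1 = 8 − 7 = 1, and the invariant factors of ∂_1 are all 1, so H_0 ≅ Z.
  H_1: rank ker ∂_1 − rank ∂_2 = (9 − 7) − 1 = 1, and the invariant factors of ∂_2 are all 1, so H_1 ≅ Z.
  H_2: rank ker ∂_2 − rank ∂_3 = (1 − 1) − 0 = 0, and there is no ∂_3, so H_2 ≅ 0.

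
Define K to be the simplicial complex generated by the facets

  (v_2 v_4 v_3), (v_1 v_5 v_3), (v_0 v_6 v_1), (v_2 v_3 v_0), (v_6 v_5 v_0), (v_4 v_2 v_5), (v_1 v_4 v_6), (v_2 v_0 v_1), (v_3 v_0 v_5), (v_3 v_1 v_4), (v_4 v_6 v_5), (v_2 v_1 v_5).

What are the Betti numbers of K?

K has 7 vertices, 18 edges, 12 triangles.
rank ∂_0 = 0, rank ∂_1 = 6 ⇒ b_0 = 7 − 0 − 6 = 1; all invariant factors of ∂_1 are 1 so no torsion. So H_0 = Z.
rank ∂_1 = 6, rank ∂_2 = 12 ⇒ b_1 = 18 − 6 − 12 = 0; ∂_2 has invariant factor(s) [2] giving torsion. So H_1 = Z/2Z.
rank ∂_2 = 12, rank ∂_3 = 0 ⇒ b_2 = 12 − 12 − 0 = 0. So H_2 = 0.

b_0 = 1, b_1 = 0, b_2 = 0.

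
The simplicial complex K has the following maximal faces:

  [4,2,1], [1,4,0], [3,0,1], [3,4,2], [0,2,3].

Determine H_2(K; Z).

Fix the vertex order 0 < 1 < 2 < 3 < 4 and write every simplex with vertices in increasing order. Then dim K = 2 and the simplices of K are:

  0-simplices (5): [0], [1], [2], [3], [4]
  1-simplices (10): [0,1], [0,2], [0,3], [0,4], [1,2], [1,3], [1,4], [2,3], [2,4], [3,4]
  2-simplices (5): [0,1,3], [0,1,4], [0,2,3], [1,2,4], [2,3,4]

so the chain groups are C_0 ≅ Z^5, C_1 ≅ Z^10, C_2 ≅ Z^5.

The boundary map ∂_1: C_1 → C_0 maps an edge to its endpoints' difference, ∂[p,q] = q − p.
As a 5×10 matrix over Z this has rank 4, with invariant factors (1,1,1,1).

The boundary map ∂_2: C_2 → C_1 maps a triangle to the signed sum of its edges. For instance
  ∂[2,3,4] = [3,4] − [2,4] + [2,3],
  ∂[0,1,4] = [1,4] − [0,4] + [0,1].
As a 10×5 matrix over Z this has rank 5, with invariant factors (1,1,1,1,1).

Now H_k = ker ∂_k / im ∂_{k+1}, so:

  H_2: rank ker ∂_2 − rank ∂_3 = (5 − 5) − 0 = 0, and there is no ∂_3, so H_2 ≅ 0.

H_2 = 0.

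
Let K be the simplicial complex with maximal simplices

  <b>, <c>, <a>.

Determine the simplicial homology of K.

H_0 ≅ Z^3.

Take the total order a < b < c on the vertex set. Then K (dimension 0) consists of the simplices:

  0-simplices (3): a, b, c

giving chain groups C_0 ≅ Z^3.

From H_k ≅ ker(∂_k) / im(∂_{k+1}) we obtain:

  H_0: rank C_0 − rank ∂_1 = 3 − 0 = 3, and there is no ∂_1, so H_0 = Z^3.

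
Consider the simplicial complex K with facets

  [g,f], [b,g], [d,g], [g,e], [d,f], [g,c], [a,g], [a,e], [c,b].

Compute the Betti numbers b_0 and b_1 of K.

b_0 = 1, b_1 = 3.

Take the total order a < b < c < d < e < f < g on the vertex set. Then K (dimension 1) consists of the simplices:

  0-simplices (7): a, b, c, d, e, f, g
  1-simplices (9): ae, ag, bc, bg, cg, df, dg, eg, fg

giving chain groups C_0 ≅ Z^7, C_1 ≅ Z^9.

Boundary ∂_1: C_1 → C_0 maps an edge to its endpoints' difference, ∂[p,q] = q − p.
As a 7×9 matrix over Z this has rank 6, with invariant factors (1,1,1,1,1,1).

Reading off H_k = ker ∂_k / im ∂_{k+1}:

  H_0: rank C_0 − rank ∂_1 = 7 − 6 = 1, and the invariant factors of ∂_1 are all 1, so H_0 = Z.
  H_1: rank ker ∂_1 − rank ∂_2 = (9 − 6) − 0 = 3, and there is no ∂_2, so H_1 = Z^3.

Hence the Betti numbers are b_0 = 1, b_1 = 3.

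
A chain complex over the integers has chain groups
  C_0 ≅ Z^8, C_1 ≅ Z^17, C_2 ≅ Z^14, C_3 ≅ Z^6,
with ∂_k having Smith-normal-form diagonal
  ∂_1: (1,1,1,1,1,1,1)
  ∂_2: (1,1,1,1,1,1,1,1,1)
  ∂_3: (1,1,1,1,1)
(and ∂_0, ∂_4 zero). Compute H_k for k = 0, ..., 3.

H_0 ≅ Z,  H_1 ≅ Z,  H_2 = 0,  H_3 ≅ Z.

H_0: b_0 = 8 − 0 − 7 = 1; torsion from ∂_1 factors > 1: none. So H_0 ≅ Z.
H_1: b_1 = 17 − 7 − 9 = 1; torsion from ∂_2 factors > 1: none. So H_1 ≅ Z.
H_2: b_2 = 14 − 9 − 5 = 0; torsion from ∂_3 factors > 1: none. So H_2 ≅ 0.
H_3: b_3 = 6 − 5 − 0 = 1; torsion from ∂_4 factors > 1: none. So H_3 ≅ Z.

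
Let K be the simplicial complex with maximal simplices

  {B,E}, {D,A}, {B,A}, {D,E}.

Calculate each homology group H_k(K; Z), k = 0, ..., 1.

H_0 = Z,  H_1 = Z.

Fix the vertex order A < B < D < E and write every simplex with vertices in increasing order. Then dim K = 1 and the simplices of K are:

  0-simplices (4): A, B, D, E
  1-simplices (4): AB, AD, BE, DE

so the chain groups are C_0 ≅ Z^4, C_1 ≅ Z^4.

The boundary map ∂_1: C_1 → C_0 sends each edge [p,q] (with p < q) to q − p. For instance
  ∂DE = E − D.
The resulting 4×4 matrix has rank 3, and its Smith normal form has invariant factors (1,1,1).

Computing H_k = (kernel of ∂_k) / (image of ∂_{k+1}):

  H_0: rank C_0 − rank ∂_1 = 4 − 3 = 1, and the invariant factors of ∂_1 are all 1, so H_0 ≅ Z.
  H_1: rank ker ∂_1 − rank ∂_2 = (4 − 3) − 0 = 1, and there is no ∂_2, so H_1 ≅ Z.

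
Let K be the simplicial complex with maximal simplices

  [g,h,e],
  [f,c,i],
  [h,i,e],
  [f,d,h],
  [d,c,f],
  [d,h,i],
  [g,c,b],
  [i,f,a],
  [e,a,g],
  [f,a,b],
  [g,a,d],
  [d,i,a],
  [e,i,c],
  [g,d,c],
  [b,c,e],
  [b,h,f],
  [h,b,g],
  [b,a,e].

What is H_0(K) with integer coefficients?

We work with the vertex ordering a < b < c < d < e < f < g < h < i. The simplices of K, each written with vertices in increasing order, are:

  0-simplices (9): a, b, c, d, e, f, g, h, i
  1-simplices (27): ab, ad, ae, af, ag, ai, bc, be, bf, bg, bh, cd, ce, cf, cg, ci, df, dg, dh, di, eg, eh, ei, fh, fi, gh, hi
  2-simplices (18): abe, abf, adg, adi, aeg, afi, bce, bcg, bfh, bgh, cdf, cdg, cei, cfi, dfh, dhi, egh, ehi

Hence C_0 ≅ Z^9, C_1 ≅ Z^27, C_2 ≅ Z^18.

∂_1: C_1 → C_0 sends each edge [p,q] (with p < q) to q − p.
The 9×27 boundary matrix has rank 8 and Smith normal form diag(1,1,1,1,1,1,1,1).

Boundary ∂_2: C_2 → C_1 acts by ∂[p,q,r] = [q,r] − [p,r] + [p,q]. For instance
  ∂dhi = hi − di + dh,
  ∂adi = di − ai + ad.
As a 27×18 matrix over Z this has rank 18, with invariant factors (1,1,1,1,1,1,1,1,1,1,1,1,1,1,1,1,1,2).

Computing H_k = (kernel of ∂_k) / (image of ∂_{k+1}):

  H_0: rank C_0 − rank ∂_1 = 9 − 8 = 1, and the invariant factors of ∂_1 are all 1, so H_0 = Z.

H_0 = Z.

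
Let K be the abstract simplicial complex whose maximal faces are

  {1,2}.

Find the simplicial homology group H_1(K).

H_1 ≅ 0.

Take the total order 1 < 2 on the vertex set. Then K (dimension 1) consists of the simplices:

  0-simplices (2): [1], [2]
  1-simplices (1): [1,2]

so the chain groups are C_0 ≅ Z^2, C_1 ≅ Z^1.

The boundary map ∂_1: C_1 → C_0 sends each edge [p,q] (with p < q) to q − p.
The 2×1 boundary matrix has rank 1 and Smith normal form diag(1).

Now H_k = ker ∂_k / im ∂_{k+1}, so:

  H_1: rank ker ∂_1 − rank ∂_2 = (1 − 1) − 0 = 0, and there is no ∂_2, so H_1 = 0.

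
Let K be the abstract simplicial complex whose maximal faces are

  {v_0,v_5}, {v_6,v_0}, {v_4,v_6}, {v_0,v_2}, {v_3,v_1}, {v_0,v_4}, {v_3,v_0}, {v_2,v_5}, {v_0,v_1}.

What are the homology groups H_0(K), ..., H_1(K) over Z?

Fix the vertex order v_0 < v_1 < v_2 < v_3 < v_4 < v_5 < v_6 and write every simplex with vertices in increasing order. Then dim K = 1 and the simplices of K are:

  0-simplices (7): [v_0], [v_1], [v_2], [v_3], [v_4], [v_5], [v_6]
  1-simplices (9): [v_0,v_1], [v_0,v_2], [v_0,v_3], [v_0,v_4], [v_0,v_5], [v_0,v_6], [v_1,v_3], [v_2,v_5], [v_4,v_6]

so the chain groups are C_0 ≅ Z^7, C_1 ≅ Z^9.

Boundary ∂_1: C_1 → C_0 sends each edge [p,q] (with p < q) to q − p. For instance
  ∂[v_0,v_4] = [v_4] − [v_0].
This gives a 7×9 integer matrix of rank 6; reducing to Smith normal form yields diagonal entries (1,1,1,1,1,1).

Computing H_k = (kernel of ∂_k) / (image of ∂_{k+1}):

  H_0: rank C_0 − rank ∂_1 = 7 − 6 = 1, and the invariant factors of ∂_1 are all 1, so H_0 ≅ Z.
  H_1: rank ker ∂_1 − rank ∂_2 = (9 − 6) − 0 = 3, and there is no ∂_2, so H_1 ≅ Z^3.

(K is a triangulation of a wedge of 3 circles.)

H_0 = Z,  H_1 = Z^3.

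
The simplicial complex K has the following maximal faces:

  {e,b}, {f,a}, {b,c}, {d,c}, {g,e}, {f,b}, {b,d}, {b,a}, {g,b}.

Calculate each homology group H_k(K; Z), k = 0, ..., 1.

Fix the vertex order a < b < c < d < e < f < g and write every simplex with vertices in increasing order. Then dim K = 1 and the simplices of K are:

  0-simplices (7): a, b, c, d, e, f, g
  1-simplices (9): ab, af, bc, bd, be, bf, bg, cd, eg

Hence C_0 ≅ Z^7, C_1 ≅ Z^9.

Boundary ∂_1: C_1 → C_0 sends each edge [p,q] (with p < q) to q − p. For instance
  ∂bf = f − b.
The resulting 7×9 matrix has rank 6, and its Smith normal form has invariant factors (1,1,1,1,1,1).

From H_k ≅ ker(∂_k) / im(∂_{k+1}) we obtain:

  H_0: rank C_0 − rank ∂_1 = 7 − 6 = 1, and the invariant factors of ∂_1 are all 1, so H_0 ≅ Z.
  H_1: rank ker ∂_1 − rank ∂_2 = (9 − 6) − 0 = 3, and there is no ∂_2, so H_1 ≅ Z^3.

H_0 ≅ Z,  H_1 ≅ Z^3.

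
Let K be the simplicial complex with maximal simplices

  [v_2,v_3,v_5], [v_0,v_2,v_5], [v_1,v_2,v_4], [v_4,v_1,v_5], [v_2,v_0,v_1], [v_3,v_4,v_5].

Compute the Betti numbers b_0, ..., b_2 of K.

b_0 = 1, b_1 = 1, b_2 = 0.

Order the vertices as v_0 < v_1 < v_2 < v_3 < v_4 < v_5. Listing each simplex with vertices in this order, K has dimension 2 with simplices:

  0-simplices (6): [v_0], [v_1], [v_2], [v_3], [v_4], [v_5]
  1-simplices (12): [v_0,v_1], [v_0,v_2], [v_0,v_5], [v_1,v_2], [v_1,v_4], [v_1,v_5], [v_2,v_3], [v_2,v_4], [v_2,v_5], [v_3,v_4], [v_3,v_5], [v_4,v_5]
  2-simplices (6): [v_0,v_1,v_2], [v_0,v_2,v_5], [v_1,v_2,v_4], [v_1,v_4,v_5], [v_2,v_3,v_5], [v_3,v_4,v_5]

so the chain groups are C_0 ≅ Z^6, C_1 ≅ Z^12, C_2 ≅ Z^6.

The boundary map ∂_1: C_1 → C_0 sends each edge [p,q] (with p < q) to q − p.
The resulting 6×12 matrix has rank 5, and its Smith normal form has invariant factors (1,1,1,1,1).

Boundary ∂_2: C_2 → C_1 sends each 2-simplex [p,q,r] to [q,r] − [p,r] + [p,q]. For instance
  ∂[v_3,v_4,v_5] = [v_4,v_5] − [v_3,v_5] + [v_3,v_4],
  ∂[v_0,v_2,v_5] = [v_2,v_5] − [v_0,v_5] + [v_0,v_2].
As a 12×6 matrix over Z this has rank 6, with invariant factors (1,1,1,1,1,1).

Now H_k = ker ∂_k / im ∂_{k+1}, so:

  H_0: rank C_0 − rank ∂_1 = 6 − 5 = 1, and the invariant factors of ∂_1 are all 1, so H_0 = Z.
  H_1: rank ker ∂_1 − rank ∂_2 = (12 − 5) − 6 = 1, and the invariant factors of ∂_2 are all 1, so H_1 = Z.
  H_2: rank ker ∂_2 − rank ∂_3 = (6 − 6) − 0 = 0, and there is no ∂_3, so H_2 = 0.

Hence the Betti numbers are b_0 = 1, b_1 = 1, b_2 = 0.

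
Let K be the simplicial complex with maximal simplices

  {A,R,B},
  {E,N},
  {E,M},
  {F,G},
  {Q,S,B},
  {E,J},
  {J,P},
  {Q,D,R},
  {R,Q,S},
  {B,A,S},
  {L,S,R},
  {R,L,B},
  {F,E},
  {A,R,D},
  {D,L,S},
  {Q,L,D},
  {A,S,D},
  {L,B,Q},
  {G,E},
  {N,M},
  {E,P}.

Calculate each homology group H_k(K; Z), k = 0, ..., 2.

H_0 ≅ Z^2,  H_1 ≅ Z^3 ⊕ Z_2,  H_2 = 0.

Take the total order A < B < D < E < F < G < J < L < M < N < P < Q < R < S on the vertex set. Then K (dimension 2) consists of the simplices:

  0-simplices (14): A, B, D, E, F, G, J, L, M, N, P, Q, R, S
  1-simplices (27): AB, AD, AR, AS, BL, BQ, BR, BS, DL, DQ, DR, DS, EF, EG, EJ, EM, EN, EP, FG, JP, LQ, LR, LS, MN, QR, QS, RS
  2-simplices (12): ABR, ABS, ADR, ADS, BLQ, BLR, BQS, DLQ, DLS, DQR, LRS, QRS

so the chain groups are C_0 ≅ Z^14, C_1 ≅ Z^27, C_2 ≅ Z^12.

∂_1: C_1 → C_0 sends each edge [p,q] (with p < q) to q − p. For instance
  ∂EF = F − E.
As a 14×27 matrix over Z this has rank 12, with invariant factors (1,1,1,1,1,1,1,1,1,1,1,1).

∂_2: C_2 → C_1 acts by ∂[p,q,r] = [q,r] − [p,r] + [p,q]. For instance
  ∂BLR = LR − BR + BL,
  ∂QRS = RS − QS + QR.
As a 27×12 matrix over Z this has rank 12, with invariant factors (1,1,1,1,1,1,1,1,1,1,1,2).

Now H_k = ker ∂_k / im ∂_{k+1}, so:

  H_0: rank C_0 − rank ∂_1 = 14 − 12 = 2, and the invariant factors of ∂_1 are all 1, so H_0 ≅ Z^2.
  H_1: rank ker ∂_1 − rank ∂_2 = (27 − 12) − 12 = 3, and ∂_2 has invariant factor 2 > 1, so H_1 ≅ Z^3 ⊕ Z_2.
  H_2: rank ker ∂_2 − rank ∂_3 = (12 − 12) − 0 = 0, and there is no ∂_3, so H_2 ≅ 0.

As a check, the Euler characteristic is 14 − 27 + 12 = -1, which agrees with 2 − 3 + 0 = -1.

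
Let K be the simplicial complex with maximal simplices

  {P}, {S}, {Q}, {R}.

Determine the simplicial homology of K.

K has 4 vertices.
rank ∂_0 = 0, rank ∂_1 = 0 ⇒ b_0 = 4 − 0 − 0 = 4. So H_0 = Z^4.

H_0 ≅ Z^4.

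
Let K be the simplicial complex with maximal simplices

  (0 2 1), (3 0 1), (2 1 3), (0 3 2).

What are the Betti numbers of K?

Take the total order 0 < 1 < 2 < 3 on the vertex set. Then K (dimension 2) consists of the simplices:

  0-simplices (4): [0], [1], [2], [3]
  1-simplices (6): [0,1], [0,2], [0,3], [1,2], [1,3], [2,3]
  2-simplices (4): [0,1,2], [0,1,3], [0,2,3], [1,2,3]

giving chain groups C_0 ≅ Z^4, C_1 ≅ Z^6, C_2 ≅ Z^4.

The boundary map ∂_1: C_1 → C_0 maps an edge to its endpoints' difference, ∂[p,q] = q − p. For instance
  ∂[1,2] = [2] − [1].
The resulting 4×6 matrix has rank 3, and its Smith normal form has invariant factors (1,1,1).

Boundary ∂_2: C_2 → C_1 sends each 2-simplex [p,q,r] to [q,r] − [p,r] + [p,q]. For instance
  ∂[0,1,3] = [1,3] − [0,3] + [0,1],
  ∂[0,2,3] = [2,3] − [0,3] + [0,2].
This gives a 6×4 integer matrix of rank 3; reducing to Smith normal form yields diagonal entries (1,1,1).

Now H_k = ker ∂_k / im ∂_{k+1}, so:

  H_0: rank C_0 − rank ∂_1 = 4 − 3 = 1, and the invariant factors of ∂_1 are all 1, so H_0 = Z.
  H_1: rank ker ∂_1 − rank ∂_2 = (6 − 3) − 3 = 0, and the invariant factors of ∂_2 are all 1, so H_1 = 0.
  H_2: rank ker ∂_2 − rank ∂_3 = (4 − 3) − 0 = 1, and there is no ∂_3, so H_2 = Z.

Hence the Betti numbers are b_0 = 1, b_1 = 0, b_2 = 1.

b_0 = 1, b_1 = 0, b_2 = 1.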